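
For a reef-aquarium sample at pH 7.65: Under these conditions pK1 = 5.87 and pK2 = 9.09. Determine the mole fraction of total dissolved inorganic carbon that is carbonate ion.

α₂ = 0.0345

α₂ = 1 / (1 + [H⁺]/K2 + [H⁺]²/(K1K2)) = 1 / (1 + 10^+1.44 + 10^-0.34)
   = 1 / (1 + 27.542 + 0.45709) = 1/28.999 = 0.03448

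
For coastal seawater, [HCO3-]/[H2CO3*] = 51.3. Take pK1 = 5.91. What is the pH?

pH = 7.62

From K1 = [H⁺][HCO3-]/[H2CO3*]:  pH = pK1 + log₁₀([HCO3-]/[H2CO3*])
log₁₀(51.3) = +1.710
pH = 5.91 + (+1.710) = 7.62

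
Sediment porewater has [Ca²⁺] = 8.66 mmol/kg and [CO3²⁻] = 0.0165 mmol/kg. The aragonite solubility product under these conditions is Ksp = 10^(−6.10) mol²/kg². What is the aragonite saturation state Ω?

Ω = 0.180

Ksp = 10^(−6.10) = 7.943×10^-7
Ω = [Ca²⁺][CO3²⁻]/Ksp = (8.66×10^-3)(0.0165×10^-3) / 7.943×10^-7 = 0.180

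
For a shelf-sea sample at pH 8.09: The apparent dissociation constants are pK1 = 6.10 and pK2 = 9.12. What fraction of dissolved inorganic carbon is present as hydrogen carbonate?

α₁ = 0.906

α₁ = 1 / (1 + [H⁺]/K1 + K2/[H⁺]) = 1 / (1 + 10^-1.99 + 10^-1.03)
   = 1 / (1 + 0.010233 + 0.093325) = 1/1.1036 = 0.9062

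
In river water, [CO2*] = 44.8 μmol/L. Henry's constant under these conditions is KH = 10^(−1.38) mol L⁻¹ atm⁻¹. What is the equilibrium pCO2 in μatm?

pCO2 = 1070 μatm

KH = 10^(−1.38) = 4.169×10^-2 mol L⁻¹ atm⁻¹
pCO2 = [CO2*]/KH = 44.8×10^-6 / 4.169×10^-2 = 1.07×10^-3 atm = 1070 μatm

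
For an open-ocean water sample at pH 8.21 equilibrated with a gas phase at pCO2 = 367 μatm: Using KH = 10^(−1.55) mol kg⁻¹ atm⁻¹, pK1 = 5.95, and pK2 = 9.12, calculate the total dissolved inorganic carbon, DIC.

DIC = 2.12 mmol/kg

[CO2*] = KH · pCO2 = 10^(−1.55) × 367×10^-6 = 1.034×10^-5 mol/kg
α₀ = 1/(1 + K1/[H⁺] + K1K2/[H⁺]²) = 1/(1 + 10^+2.26 + 10^+1.35) = 0.004870
DIC = [CO2*]/α₀ = 1.034×10^-5 / 0.004870 = 2.12 mmol/kg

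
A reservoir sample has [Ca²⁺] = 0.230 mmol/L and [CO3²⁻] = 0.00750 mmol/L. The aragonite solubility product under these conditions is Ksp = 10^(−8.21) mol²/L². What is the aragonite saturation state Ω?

Ω = 0.280

Ksp = 10^(−8.21) = 6.166×10^-9
Ω = [Ca²⁺][CO3²⁻]/Ksp = (0.230×10^-3)(0.00750×10^-3) / 6.166×10^-9 = 0.280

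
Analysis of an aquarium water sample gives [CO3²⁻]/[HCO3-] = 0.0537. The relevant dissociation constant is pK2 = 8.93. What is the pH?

From K2 = [H⁺][CO3²⁻]/[HCO3-]:  pH = pK2 + log₁₀([CO3²⁻]/[HCO3-])
log₁₀(0.0537) = -1.270
pH = 8.93 + (-1.270) = 7.66

pH = 7.66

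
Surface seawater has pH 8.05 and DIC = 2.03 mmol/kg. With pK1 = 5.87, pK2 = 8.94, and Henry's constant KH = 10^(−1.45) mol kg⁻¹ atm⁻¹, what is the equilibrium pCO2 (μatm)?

α₀ = 1 / (1 + K1/[H⁺] + K1K2/[H⁺]²) = 1 / (1 + 10^+2.18 + 10^+1.29)
   = 1 / (1 + 151.36 + 19.498) = 1/171.85 = 0.005819
[CO2*] = α₀ × DIC = 0.005819 × 2.03 = 0.01181 mmol/kg = 11.81 μmol/kg
pCO2 = [CO2*]/KH = 1.181×10^-5 / 3.548×10^-2 = 333 μatm

pCO2 = 333 μatm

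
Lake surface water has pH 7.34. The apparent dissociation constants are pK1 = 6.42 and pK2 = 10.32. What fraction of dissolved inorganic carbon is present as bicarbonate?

α₁ = 1 / (1 + [H⁺]/K1 + K2/[H⁺]) = 1 / (1 + 10^-0.92 + 10^-2.98)
   = 1 / (1 + 0.12023 + 0.0010471) = 1/1.1213 = 0.8918

α₁ = 0.892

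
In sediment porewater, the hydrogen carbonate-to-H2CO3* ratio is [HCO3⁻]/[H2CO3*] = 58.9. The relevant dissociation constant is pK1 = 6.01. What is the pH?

From K1 = [H⁺][HCO3⁻]/[H2CO3*]:  pH = pK1 + log₁₀([HCO3⁻]/[H2CO3*])
log₁₀(58.9) = +1.770
pH = 6.01 + (+1.770) = 7.78

pH = 7.78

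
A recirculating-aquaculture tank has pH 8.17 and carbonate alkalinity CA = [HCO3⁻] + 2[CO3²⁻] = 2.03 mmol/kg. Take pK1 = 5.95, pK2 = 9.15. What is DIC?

DIC = 1.86 mmol/kg

CA = [HCO3⁻] + 2[CO3²⁻] = (α₁ + 2α₂)·DIC
At pH 8.17: [H⁺]/K1 = 10^-2.22 = 0.0060256, K2/[H⁺] = 10^-0.98 = 0.10471
α₁ = 1/(1 + 0.0060256 + 0.10471) = 1/1.1107 = 0.9003; α₂ = α₁·K2/[H⁺] = 0.09427
α₁ + 2α₂ = 1.0888
DIC = CA / (α₁ + 2α₂) = 2.03 / 1.0888 = 1.86 mmol/kg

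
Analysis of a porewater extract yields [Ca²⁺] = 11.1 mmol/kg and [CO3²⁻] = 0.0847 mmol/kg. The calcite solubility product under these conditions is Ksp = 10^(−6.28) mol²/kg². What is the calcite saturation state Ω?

Ω = 1.79

Ksp = 10^(−6.28) = 5.248×10^-7
Ω = [Ca²⁺][CO3²⁻]/Ksp = (11.1×10^-3)(0.0847×10^-3) / 5.248×10^-7 = 1.79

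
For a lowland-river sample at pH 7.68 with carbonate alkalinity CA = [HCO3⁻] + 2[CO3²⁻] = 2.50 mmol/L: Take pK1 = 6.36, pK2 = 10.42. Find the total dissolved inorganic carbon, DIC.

DIC = 2.61 mmol/L

CA = [HCO3⁻] + 2[CO3²⁻] = (α₁ + 2α₂)·DIC
At pH 7.68: [H⁺]/K1 = 10^-1.32 = 0.047863, K2/[H⁺] = 10^-2.74 = 0.0018197
α₁ = 1/(1 + 0.047863 + 0.0018197) = 1/1.0497 = 0.9527; α₂ = α₁·K2/[H⁺] = 0.001734
α₁ + 2α₂ = 0.9561
DIC = CA / (α₁ + 2α₂) = 2.50 / 0.9561 = 2.61 mmol/L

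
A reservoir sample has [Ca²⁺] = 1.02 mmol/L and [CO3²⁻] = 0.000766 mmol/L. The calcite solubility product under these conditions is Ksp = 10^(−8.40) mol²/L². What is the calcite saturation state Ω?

Ω = 0.196

Ksp = 10^(−8.40) = 3.981×10^-9
Ω = [Ca²⁺][CO3²⁻]/Ksp = (1.02×10^-3)(0.000766×10^-3) / 3.981×10^-9 = 0.196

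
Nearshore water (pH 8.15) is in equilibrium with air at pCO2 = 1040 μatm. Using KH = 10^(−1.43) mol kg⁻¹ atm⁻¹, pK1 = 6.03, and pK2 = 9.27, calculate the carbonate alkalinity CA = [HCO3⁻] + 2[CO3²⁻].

CA = 5.87 mmol/kg

[CO2*] = KH · pCO2 = 10^(−1.43) × 1040×10^-6 = 3.864×10^-5 mol/kg
α₀ = 1/(1 + K1/[H⁺] + K1K2/[H⁺]²) = 1/(1 + 10^+2.12 + 10^+1.00) = 0.007002
DIC = [CO2*]/α₀ = 3.864×10^-5 / 0.007002 = 5.519 mmol/kg
CA = (α₁ + 2α₂)·DIC = (0.9230 + 2×0.07002) × 5.519 = 5.87 mmol/kg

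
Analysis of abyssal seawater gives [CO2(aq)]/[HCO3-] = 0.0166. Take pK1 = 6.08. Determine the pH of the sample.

pH = 7.86

From K1 = [H⁺][HCO3-]/[CO2(aq)]:  pH = pK1 − log₁₀([CO2(aq)]/[HCO3-])
log₁₀(0.0166) = -1.780
pH = 6.08 − (-1.780) = 7.86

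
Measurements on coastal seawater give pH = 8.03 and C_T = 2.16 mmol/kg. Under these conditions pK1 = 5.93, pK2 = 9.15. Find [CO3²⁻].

[CO3²⁻] = 0.151 mmol/kg

α₂ = 1 / (1 + [H⁺]/K2 + [H⁺]²/(K1K2)) = 1 / (1 + 10^+1.12 + 10^-0.98)
   = 1 / (1 + 13.183 + 0.10471) = 1/14.287 = 0.06999
[CO3²⁻] = α₂ × DIC = 0.06999 × 2.16 = 0.151 mmol/kg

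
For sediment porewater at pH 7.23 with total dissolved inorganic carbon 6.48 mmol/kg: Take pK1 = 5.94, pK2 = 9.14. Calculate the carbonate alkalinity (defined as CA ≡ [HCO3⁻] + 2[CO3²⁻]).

CA = [HCO3⁻] + 2[CO3²⁻] = (α₁ + 2α₂)·DIC
At pH 7.23: [H⁺]/K1 = 10^-1.29 = 0.051286, K2/[H⁺] = 10^-1.91 = 0.012303
α₁ = 1/(1 + 0.051286 + 0.012303) = 1/1.0636 = 0.9402; α₂ = α₁·K2/[H⁺] = 0.01157
α₁ + 2α₂ = 0.9633
CA = 0.9633 × 6.48 = 6.24 mmol/kg

CA = 6.24 mmol/kg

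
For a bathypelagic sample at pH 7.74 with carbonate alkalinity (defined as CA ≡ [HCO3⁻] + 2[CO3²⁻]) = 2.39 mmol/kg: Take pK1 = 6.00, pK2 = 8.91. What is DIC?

DIC = 2.29 mmol/kg

CA = [HCO3⁻] + 2[CO3²⁻] = (α₁ + 2α₂)·DIC
At pH 7.74: [H⁺]/K1 = 10^-1.74 = 0.018197, K2/[H⁺] = 10^-1.17 = 0.067608
α₁ = 1/(1 + 0.018197 + 0.067608) = 1/1.0858 = 0.9210; α₂ = α₁·K2/[H⁺] = 0.06227
α₁ + 2α₂ = 1.0455
DIC = CA / (α₁ + 2α₂) = 2.39 / 1.0455 = 2.29 mmol/kg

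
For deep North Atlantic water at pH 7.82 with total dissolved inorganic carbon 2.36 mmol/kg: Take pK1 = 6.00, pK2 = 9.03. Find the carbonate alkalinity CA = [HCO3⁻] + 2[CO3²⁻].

CA = [HCO3⁻] + 2[CO3²⁻] = (α₁ + 2α₂)·DIC
At pH 7.82: [H⁺]/K1 = 10^-1.82 = 0.015136, K2/[H⁺] = 10^-1.21 = 0.061660
α₁ = 1/(1 + 0.015136 + 0.061660) = 1/1.0768 = 0.9287; α₂ = α₁·K2/[H⁺] = 0.05726
α₁ + 2α₂ = 1.0432
CA = 1.0432 × 2.36 = 2.46 mmol/kg

CA = 2.46 mmol/kg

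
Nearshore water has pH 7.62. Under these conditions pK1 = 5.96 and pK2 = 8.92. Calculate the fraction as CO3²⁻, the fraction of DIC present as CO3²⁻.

α₂ = 1 / (1 + [H⁺]/K2 + [H⁺]²/(K1K2)) = 1 / (1 + 10^+1.30 + 10^-0.36)
   = 1 / (1 + 19.953 + 0.43652) = 1/21.389 = 0.04675

α₂ = 0.0468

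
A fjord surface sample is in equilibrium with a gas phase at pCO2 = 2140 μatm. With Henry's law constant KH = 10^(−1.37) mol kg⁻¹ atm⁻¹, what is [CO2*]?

KH = 10^(−1.37) = 4.266×10^-2 mol kg⁻¹ atm⁻¹
[CO2*] = KH · pCO2 = 4.266×10^-2 × 2140×10^-6 atm = 9.13×10^-5 mol/kg

[CO2*] = 91.3 μmol/kg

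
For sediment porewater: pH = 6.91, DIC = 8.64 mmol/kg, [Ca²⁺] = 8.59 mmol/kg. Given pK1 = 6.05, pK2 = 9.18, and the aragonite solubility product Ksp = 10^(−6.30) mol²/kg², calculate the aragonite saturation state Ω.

α₂ = 1 / (1 + [H⁺]/K2 + [H⁺]²/(K1K2)) = 1 / (1 + 10^+2.27 + 10^+1.41)
   = 1 / (1 + 186.21 + 25.704) = 1/212.91 = 0.004697
[CO3²⁻] = α₂ × DIC = 0.004697 × 8.64 = 0.04058 mmol/kg
Ksp = 10^(−6.30) = 5.012×10^-7
Ω = [Ca²⁺][CO3²⁻]/Ksp = (8.59×10^-3)(4.058×10^-5) / 5.012×10^-7 = 0.696

Ω = 0.696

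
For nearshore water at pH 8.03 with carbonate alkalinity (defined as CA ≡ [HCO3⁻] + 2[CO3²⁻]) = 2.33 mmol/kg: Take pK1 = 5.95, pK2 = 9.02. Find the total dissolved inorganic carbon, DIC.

CA = [HCO3⁻] + 2[CO3²⁻] = (α₁ + 2α₂)·DIC
At pH 8.03: [H⁺]/K1 = 10^-2.08 = 0.0083176, K2/[H⁺] = 10^-0.99 = 0.10233
α₁ = 1/(1 + 0.0083176 + 0.10233) = 1/1.1106 = 0.9004; α₂ = α₁·K2/[H⁺] = 0.09213
α₁ + 2α₂ = 1.0846
DIC = CA / (α₁ + 2α₂) = 2.33 / 1.0846 = 2.15 mmol/kg

DIC = 2.15 mmol/kg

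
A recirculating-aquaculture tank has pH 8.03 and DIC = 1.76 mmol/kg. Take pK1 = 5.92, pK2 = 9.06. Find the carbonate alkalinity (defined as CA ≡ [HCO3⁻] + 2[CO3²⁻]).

CA = 1.90 mmol/kg

CA = [HCO3⁻] + 2[CO3²⁻] = (α₁ + 2α₂)·DIC
At pH 8.03: [H⁺]/K1 = 10^-2.11 = 0.0077625, K2/[H⁺] = 10^-1.03 = 0.093325
α₁ = 1/(1 + 0.0077625 + 0.093325) = 1/1.1011 = 0.9082; α₂ = α₁·K2/[H⁺] = 0.08476
α₁ + 2α₂ = 1.0777
CA = 1.0777 × 1.76 = 1.90 mmol/kg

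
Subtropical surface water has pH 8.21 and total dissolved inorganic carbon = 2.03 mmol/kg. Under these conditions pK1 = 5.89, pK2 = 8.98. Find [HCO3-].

α₁ = 1 / (1 + [H⁺]/K1 + K2/[H⁺]) = 1 / (1 + 10^-2.32 + 10^-0.77)
   = 1 / (1 + 0.0047863 + 0.16982) = 1/1.1746 = 0.8513
[HCO3⁻] = α₁ × DIC = 0.8513 × 2.03 = 1.73 mmol/kg

[HCO3⁻] = 1.73 mmol/kg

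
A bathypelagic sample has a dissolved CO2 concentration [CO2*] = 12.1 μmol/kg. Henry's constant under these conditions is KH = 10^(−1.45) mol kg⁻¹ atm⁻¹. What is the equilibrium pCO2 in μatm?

KH = 10^(−1.45) = 3.548×10^-2 mol kg⁻¹ atm⁻¹
pCO2 = [CO2*]/KH = 12.1×10^-6 / 3.548×10^-2 = 3.41×10^-4 atm = 341 μatm

pCO2 = 341 μatm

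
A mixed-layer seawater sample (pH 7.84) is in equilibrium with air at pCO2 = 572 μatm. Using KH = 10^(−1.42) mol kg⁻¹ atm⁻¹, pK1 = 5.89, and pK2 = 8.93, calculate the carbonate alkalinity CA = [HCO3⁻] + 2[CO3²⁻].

CA = 2.25 mmol/kg

[CO2*] = KH · pCO2 = 10^(−1.42) × 572×10^-6 = 2.175×10^-5 mol/kg
α₀ = 1/(1 + K1/[H⁺] + K1K2/[H⁺]²) = 1/(1 + 10^+1.95 + 10^+0.86) = 0.01027
DIC = [CO2*]/α₀ = 2.175×10^-5 / 0.01027 = 2.117 mmol/kg
CA = (α₁ + 2α₂)·DIC = (0.9153 + 2×0.07440) × 2.117 = 2.25 mmol/kg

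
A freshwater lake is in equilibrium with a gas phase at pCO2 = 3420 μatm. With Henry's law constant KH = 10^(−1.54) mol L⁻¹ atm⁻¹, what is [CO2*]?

KH = 10^(−1.54) = 2.884×10^-2 mol L⁻¹ atm⁻¹
[CO2*] = KH · pCO2 = 2.884×10^-2 × 3420×10^-6 atm = 9.86×10^-5 mol/L

[CO2*] = 98.6 μmol/L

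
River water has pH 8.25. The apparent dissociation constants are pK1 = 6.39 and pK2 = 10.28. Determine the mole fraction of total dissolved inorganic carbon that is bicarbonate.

α₁ = 0.977

α₁ = 1 / (1 + [H⁺]/K1 + K2/[H⁺]) = 1 / (1 + 10^-1.86 + 10^-2.03)
   = 1 / (1 + 0.013804 + 0.0093325) = 1/1.0231 = 0.9774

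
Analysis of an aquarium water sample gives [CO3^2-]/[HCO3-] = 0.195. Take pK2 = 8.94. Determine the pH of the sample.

pH = 8.23

From K2 = [H⁺][CO3^2-]/[HCO3-]:  pH = pK2 + log₁₀([CO3^2-]/[HCO3-])
log₁₀(0.195) = -0.710
pH = 8.94 + (-0.710) = 8.23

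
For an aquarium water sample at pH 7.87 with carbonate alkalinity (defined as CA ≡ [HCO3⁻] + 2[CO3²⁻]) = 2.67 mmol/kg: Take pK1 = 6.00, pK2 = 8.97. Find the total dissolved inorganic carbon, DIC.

DIC = 2.52 mmol/kg

CA = [HCO3⁻] + 2[CO3²⁻] = (α₁ + 2α₂)·DIC
At pH 7.87: [H⁺]/K1 = 10^-1.87 = 0.013490, K2/[H⁺] = 10^-1.10 = 0.079433
α₁ = 1/(1 + 0.013490 + 0.079433) = 1/1.0929 = 0.9150; α₂ = α₁·K2/[H⁺] = 0.07268
α₁ + 2α₂ = 1.0603
DIC = CA / (α₁ + 2α₂) = 2.67 / 1.0603 = 2.52 mmol/kg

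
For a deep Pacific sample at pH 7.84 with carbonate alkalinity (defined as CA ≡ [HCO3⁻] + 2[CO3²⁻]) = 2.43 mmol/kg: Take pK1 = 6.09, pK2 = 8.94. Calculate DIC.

DIC = 2.30 mmol/kg

CA = [HCO3⁻] + 2[CO3²⁻] = (α₁ + 2α₂)·DIC
At pH 7.84: [H⁺]/K1 = 10^-1.75 = 0.017783, K2/[H⁺] = 10^-1.10 = 0.079433
α₁ = 1/(1 + 0.017783 + 0.079433) = 1/1.0972 = 0.9114; α₂ = α₁·K2/[H⁺] = 0.07239
α₁ + 2α₂ = 1.0562
DIC = CA / (α₁ + 2α₂) = 2.43 / 1.0562 = 2.30 mmol/kg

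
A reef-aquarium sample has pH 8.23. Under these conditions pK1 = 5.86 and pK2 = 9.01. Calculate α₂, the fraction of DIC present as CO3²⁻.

α₂ = 0.142

α₂ = 1 / (1 + [H⁺]/K2 + [H⁺]²/(K1K2)) = 1 / (1 + 10^+0.78 + 10^-1.59)
   = 1 / (1 + 6.0256 + 0.025704) = 1/7.0513 = 0.1418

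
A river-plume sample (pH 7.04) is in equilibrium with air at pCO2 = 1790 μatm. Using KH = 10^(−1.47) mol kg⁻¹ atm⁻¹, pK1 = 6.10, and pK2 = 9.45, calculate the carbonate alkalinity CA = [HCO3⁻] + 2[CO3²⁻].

[CO2*] = KH · pCO2 = 10^(−1.47) × 1790×10^-6 = 6.065×10^-5 mol/kg
α₀ = 1/(1 + K1/[H⁺] + K1K2/[H⁺]²) = 1/(1 + 10^+0.94 + 10^-1.47) = 0.1026
DIC = [CO2*]/α₀ = 6.065×10^-5 / 0.1026 = 0.5910 mmol/kg
CA = (α₁ + 2α₂)·DIC = (0.8939 + 2×0.003478) × 0.5910 = 0.532 mmol/kg

CA = 0.532 mmol/kg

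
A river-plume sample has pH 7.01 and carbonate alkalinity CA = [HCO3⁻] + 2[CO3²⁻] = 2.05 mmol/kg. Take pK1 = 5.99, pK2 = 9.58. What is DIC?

DIC = 2.24 mmol/kg

CA = [HCO3⁻] + 2[CO3²⁻] = (α₁ + 2α₂)·DIC
At pH 7.01: [H⁺]/K1 = 10^-1.02 = 0.095499, K2/[H⁺] = 10^-2.57 = 0.0026915
α₁ = 1/(1 + 0.095499 + 0.0026915) = 1/1.0982 = 0.9106; α₂ = α₁·K2/[H⁺] = 0.002451
α₁ + 2α₂ = 0.9155
DIC = CA / (α₁ + 2α₂) = 2.05 / 0.9155 = 2.24 mmol/kg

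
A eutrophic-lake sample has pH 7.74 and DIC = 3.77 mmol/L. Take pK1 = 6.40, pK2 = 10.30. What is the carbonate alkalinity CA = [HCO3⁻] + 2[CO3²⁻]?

CA = 3.62 mmol/L

CA = [HCO3⁻] + 2[CO3²⁻] = (α₁ + 2α₂)·DIC
At pH 7.74: [H⁺]/K1 = 10^-1.34 = 0.045709, K2/[H⁺] = 10^-2.56 = 0.0027542
α₁ = 1/(1 + 0.045709 + 0.0027542) = 1/1.0485 = 0.9538; α₂ = α₁·K2/[H⁺] = 0.002627
α₁ + 2α₂ = 0.9590
CA = 0.9590 × 3.77 = 3.62 mmol/L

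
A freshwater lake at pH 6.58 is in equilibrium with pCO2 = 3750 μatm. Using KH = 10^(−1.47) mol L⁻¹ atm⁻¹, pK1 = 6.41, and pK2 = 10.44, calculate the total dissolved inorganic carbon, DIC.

DIC = 0.315 mmol/L

[CO2*] = KH · pCO2 = 10^(−1.47) × 3750×10^-6 = 1.271×10^-4 mol/L
α₀ = 1/(1 + K1/[H⁺] + K1K2/[H⁺]²) = 1/(1 + 10^+0.17 + 10^-3.69) = 0.4033
DIC = [CO2*]/α₀ = 1.271×10^-4 / 0.4033 = 0.315 mmol/L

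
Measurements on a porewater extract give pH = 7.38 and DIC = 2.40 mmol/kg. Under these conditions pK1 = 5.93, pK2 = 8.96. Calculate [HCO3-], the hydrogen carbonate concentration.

[HCO3⁻] = 2.26 mmol/kg

α₁ = 1 / (1 + [H⁺]/K1 + K2/[H⁺]) = 1 / (1 + 10^-1.45 + 10^-1.58)
   = 1 / (1 + 0.035481 + 0.026303) = 1/1.0618 = 0.9418
[HCO3⁻] = α₁ × DIC = 0.9418 × 2.40 = 2.26 mmol/kg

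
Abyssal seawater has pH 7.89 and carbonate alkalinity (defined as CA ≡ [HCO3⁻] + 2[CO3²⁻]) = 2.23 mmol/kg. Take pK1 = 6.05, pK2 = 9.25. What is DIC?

DIC = 2.17 mmol/kg

CA = [HCO3⁻] + 2[CO3²⁻] = (α₁ + 2α₂)·DIC
At pH 7.89: [H⁺]/K1 = 10^-1.84 = 0.014454, K2/[H⁺] = 10^-1.36 = 0.043652
α₁ = 1/(1 + 0.014454 + 0.043652) = 1/1.0581 = 0.9451; α₂ = α₁·K2/[H⁺] = 0.04125
α₁ + 2α₂ = 1.0276
DIC = CA / (α₁ + 2α₂) = 2.23 / 1.0276 = 2.17 mmol/kg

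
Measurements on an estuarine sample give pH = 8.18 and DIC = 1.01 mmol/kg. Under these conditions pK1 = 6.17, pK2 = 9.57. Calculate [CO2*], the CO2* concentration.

α₀ = 1 / (1 + K1/[H⁺] + K1K2/[H⁺]²) = 1 / (1 + 10^+2.01 + 10^+0.62)
   = 1 / (1 + 102.33 + 4.1687) = 1/107.50 = 0.009302
[CO2*] = α₀ × DIC = 0.009302 × 1.01 = 0.00940 mmol/kg = 9.40 μmol/kg

[CO2*] = 9.40 μmol/kg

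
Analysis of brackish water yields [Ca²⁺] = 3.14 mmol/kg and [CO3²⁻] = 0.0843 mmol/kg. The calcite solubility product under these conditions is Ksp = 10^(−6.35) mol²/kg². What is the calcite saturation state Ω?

Ω = 0.593

Ksp = 10^(−6.35) = 4.467×10^-7
Ω = [Ca²⁺][CO3²⁻]/Ksp = (3.14×10^-3)(0.0843×10^-3) / 4.467×10^-7 = 0.593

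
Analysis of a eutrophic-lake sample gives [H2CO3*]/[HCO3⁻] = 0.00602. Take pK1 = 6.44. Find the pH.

pH = 8.66

From K1 = [H⁺][HCO3⁻]/[H2CO3*]:  pH = pK1 − log₁₀([H2CO3*]/[HCO3⁻])
log₁₀(0.00602) = -2.220
pH = 6.44 − (-2.220) = 8.66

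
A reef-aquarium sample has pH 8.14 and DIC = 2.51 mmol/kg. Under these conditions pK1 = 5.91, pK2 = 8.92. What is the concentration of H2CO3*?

α₀ = 1 / (1 + K1/[H⁺] + K1K2/[H⁺]²) = 1 / (1 + 10^+2.23 + 10^+1.45)
   = 1 / (1 + 169.82 + 28.184) = 1/199.01 = 0.005025
[CO2*] = α₀ × DIC = 0.005025 × 2.51 = 0.0126 mmol/kg = 12.6 μmol/kg

[CO2*] = 12.6 μmol/kg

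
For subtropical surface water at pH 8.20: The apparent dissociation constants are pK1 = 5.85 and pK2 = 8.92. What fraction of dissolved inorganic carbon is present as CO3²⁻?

α₂ = 0.159

α₂ = 1 / (1 + [H⁺]/K2 + [H⁺]²/(K1K2)) = 1 / (1 + 10^+0.72 + 10^-1.63)
   = 1 / (1 + 5.2481 + 0.023442) = 1/6.2715 = 0.1595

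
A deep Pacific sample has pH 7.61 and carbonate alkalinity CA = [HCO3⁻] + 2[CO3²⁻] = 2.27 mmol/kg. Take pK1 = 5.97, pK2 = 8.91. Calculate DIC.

DIC = 2.21 mmol/kg

CA = [HCO3⁻] + 2[CO3²⁻] = (α₁ + 2α₂)·DIC
At pH 7.61: [H⁺]/K1 = 10^-1.64 = 0.022909, K2/[H⁺] = 10^-1.30 = 0.050119
α₁ = 1/(1 + 0.022909 + 0.050119) = 1/1.0730 = 0.9319; α₂ = α₁·K2/[H⁺] = 0.04671
α₁ + 2α₂ = 1.0254
DIC = CA / (α₁ + 2α₂) = 2.27 / 1.0254 = 2.21 mmol/kg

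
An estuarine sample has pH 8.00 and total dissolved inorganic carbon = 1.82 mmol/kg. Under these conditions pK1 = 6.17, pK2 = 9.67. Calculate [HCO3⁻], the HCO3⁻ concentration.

[HCO3⁻] = 1.76 mmol/kg

α₁ = 1 / (1 + [H⁺]/K1 + K2/[H⁺]) = 1 / (1 + 10^-1.83 + 10^-1.67)
   = 1 / (1 + 0.014791 + 0.021380) = 1/1.0362 = 0.9651
[HCO3⁻] = α₁ × DIC = 0.9651 × 1.82 = 1.76 mmol/kg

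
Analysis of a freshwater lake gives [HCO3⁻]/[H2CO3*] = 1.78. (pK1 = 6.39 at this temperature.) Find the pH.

pH = 6.64

From K1 = [H⁺][HCO3⁻]/[H2CO3*]:  pH = pK1 + log₁₀([HCO3⁻]/[H2CO3*])
log₁₀(1.78) = +0.250
pH = 6.39 + (+0.250) = 6.64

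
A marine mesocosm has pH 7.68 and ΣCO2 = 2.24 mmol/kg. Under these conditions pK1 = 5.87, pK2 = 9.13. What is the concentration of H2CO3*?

α₀ = 1 / (1 + K1/[H⁺] + K1K2/[H⁺]²) = 1 / (1 + 10^+1.81 + 10^+0.36)
   = 1 / (1 + 64.565 + 2.2909) = 1/67.856 = 0.01474
[CO2*] = α₀ × DIC = 0.01474 × 2.24 = 0.0330 mmol/kg

[CO2*] = 0.0330 mmol/kg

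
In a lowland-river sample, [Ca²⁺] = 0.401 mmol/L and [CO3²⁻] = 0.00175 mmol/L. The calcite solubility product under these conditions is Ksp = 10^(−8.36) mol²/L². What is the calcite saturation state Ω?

Ω = 0.161

Ksp = 10^(−8.36) = 4.365×10^-9
Ω = [Ca²⁺][CO3²⁻]/Ksp = (0.401×10^-3)(0.00175×10^-3) / 4.365×10^-9 = 0.161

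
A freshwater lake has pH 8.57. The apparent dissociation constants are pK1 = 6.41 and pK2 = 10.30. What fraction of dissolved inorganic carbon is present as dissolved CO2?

α₀ = 1 / (1 + K1/[H⁺] + K1K2/[H⁺]²) = 1 / (1 + 10^+2.16 + 10^+0.43)
   = 1 / (1 + 144.54 + 2.6915) = 1/148.24 = 0.006746

α₀ = 0.00675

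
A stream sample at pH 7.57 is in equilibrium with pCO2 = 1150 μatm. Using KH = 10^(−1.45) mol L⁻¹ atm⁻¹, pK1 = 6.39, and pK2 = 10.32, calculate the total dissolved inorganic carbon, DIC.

DIC = 0.659 mmol/L

[CO2*] = KH · pCO2 = 10^(−1.45) × 1150×10^-6 = 4.080×10^-5 mol/L
α₀ = 1/(1 + K1/[H⁺] + K1K2/[H⁺]²) = 1/(1 + 10^+1.18 + 10^-1.57) = 0.06187
DIC = [CO2*]/α₀ = 4.080×10^-5 / 0.06187 = 0.659 mmol/L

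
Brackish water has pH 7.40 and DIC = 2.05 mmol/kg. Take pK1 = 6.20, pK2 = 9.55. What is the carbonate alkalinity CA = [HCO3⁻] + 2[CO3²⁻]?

CA = [HCO3⁻] + 2[CO3²⁻] = (α₁ + 2α₂)·DIC
At pH 7.40: [H⁺]/K1 = 10^-1.20 = 0.063096, K2/[H⁺] = 10^-2.15 = 0.0070795
α₁ = 1/(1 + 0.063096 + 0.0070795) = 1/1.0702 = 0.9344; α₂ = α₁·K2/[H⁺] = 0.006615
α₁ + 2α₂ = 0.9477
CA = 0.9477 × 2.05 = 1.94 mmol/kg

CA = 1.94 mmol/kg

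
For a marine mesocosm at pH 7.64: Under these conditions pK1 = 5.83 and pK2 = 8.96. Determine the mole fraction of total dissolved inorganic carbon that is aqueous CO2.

α₀ = 1 / (1 + K1/[H⁺] + K1K2/[H⁺]²) = 1 / (1 + 10^+1.81 + 10^+0.49)
   = 1 / (1 + 64.565 + 3.0903) = 1/68.656 = 0.01457

α₀ = 0.0146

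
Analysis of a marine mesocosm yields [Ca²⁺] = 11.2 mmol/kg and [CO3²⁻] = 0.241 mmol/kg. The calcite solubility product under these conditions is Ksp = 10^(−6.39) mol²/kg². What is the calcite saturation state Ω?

Ω = 6.63

Ksp = 10^(−6.39) = 4.074×10^-7
Ω = [Ca²⁺][CO3²⁻]/Ksp = (11.2×10^-3)(0.241×10^-3) / 4.074×10^-7 = 6.63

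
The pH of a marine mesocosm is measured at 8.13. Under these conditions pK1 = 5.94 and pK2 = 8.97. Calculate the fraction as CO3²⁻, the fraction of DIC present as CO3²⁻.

α₂ = 0.126

α₂ = 1 / (1 + [H⁺]/K2 + [H⁺]²/(K1K2)) = 1 / (1 + 10^+0.84 + 10^-1.35)
   = 1 / (1 + 6.9183 + 0.044668) = 1/7.9630 = 0.1256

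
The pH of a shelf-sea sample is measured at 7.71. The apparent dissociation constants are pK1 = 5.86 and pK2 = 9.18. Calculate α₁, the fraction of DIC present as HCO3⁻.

α₁ = 1 / (1 + [H⁺]/K1 + K2/[H⁺]) = 1 / (1 + 10^-1.85 + 10^-1.47)
   = 1 / (1 + 0.014125 + 0.033884) = 1/1.0480 = 0.9542

α₁ = 0.954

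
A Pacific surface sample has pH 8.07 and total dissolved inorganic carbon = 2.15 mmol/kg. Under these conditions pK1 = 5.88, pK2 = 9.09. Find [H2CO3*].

[CO2*] = 12.6 μmol/kg

α₀ = 1 / (1 + K1/[H⁺] + K1K2/[H⁺]²) = 1 / (1 + 10^+2.19 + 10^+1.17)
   = 1 / (1 + 154.88 + 14.791) = 1/170.67 = 0.005859
[CO2*] = α₀ × DIC = 0.005859 × 2.15 = 0.0126 mmol/kg = 12.6 μmol/kg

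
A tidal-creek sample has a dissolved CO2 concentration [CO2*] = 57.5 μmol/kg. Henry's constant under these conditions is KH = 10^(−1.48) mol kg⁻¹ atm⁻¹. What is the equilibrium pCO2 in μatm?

KH = 10^(−1.48) = 3.311×10^-2 mol kg⁻¹ atm⁻¹
pCO2 = [CO2*]/KH = 57.5×10^-6 / 3.311×10^-2 = 1.74×10^-3 atm = 1740 μatm

pCO2 = 1740 μatm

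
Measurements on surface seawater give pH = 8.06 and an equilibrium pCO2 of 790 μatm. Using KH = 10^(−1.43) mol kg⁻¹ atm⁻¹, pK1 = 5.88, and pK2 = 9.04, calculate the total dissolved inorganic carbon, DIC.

[CO2*] = KH · pCO2 = 10^(−1.43) × 790×10^-6 = 2.935×10^-5 mol/kg
α₀ = 1/(1 + K1/[H⁺] + K1K2/[H⁺]²) = 1/(1 + 10^+2.18 + 10^+1.20) = 0.005945
DIC = [CO2*]/α₀ = 2.935×10^-5 / 0.005945 = 4.94 mmol/kg

DIC = 4.94 mmol/kg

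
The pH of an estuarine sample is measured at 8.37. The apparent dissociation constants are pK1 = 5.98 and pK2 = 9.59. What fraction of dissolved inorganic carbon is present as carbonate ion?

α₂ = 1 / (1 + [H⁺]/K2 + [H⁺]²/(K1K2)) = 1 / (1 + 10^+1.22 + 10^-1.17)
   = 1 / (1 + 16.596 + 0.067608) = 1/17.663 = 0.05661

α₂ = 0.0566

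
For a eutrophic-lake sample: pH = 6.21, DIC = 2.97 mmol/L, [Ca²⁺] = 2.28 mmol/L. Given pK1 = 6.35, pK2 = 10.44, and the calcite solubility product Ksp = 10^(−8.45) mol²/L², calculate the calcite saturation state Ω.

α₂ = 1 / (1 + [H⁺]/K2 + [H⁺]²/(K1K2)) = 1 / (1 + 10^+4.23 + 10^+4.37)
   = 1 / (1 + 1.6982×10^4 + 2.3442×10^4) = 1/4.0426×10^4 = 2.474×10^-5
[CO3²⁻] = α₂ × DIC = 2.474×10^-5 × 2.97 = 7.347×10^-5 mmol/L = 0.07347 μmol/L
Ksp = 10^(−8.45) = 3.548×10^-9
Ω = [Ca²⁺][CO3²⁻]/Ksp = (2.28×10^-3)(7.347×10^-8) / 3.548×10^-9 = 0.0472

Ω = 0.0472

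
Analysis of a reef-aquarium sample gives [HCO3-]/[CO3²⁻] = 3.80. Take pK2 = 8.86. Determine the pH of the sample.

pH = 8.28

From K2 = [H⁺][CO3²⁻]/[HCO3-]:  pH = pK2 − log₁₀([HCO3-]/[CO3²⁻])
log₁₀(3.80) = +0.580
pH = 8.86 − (+0.580) = 8.28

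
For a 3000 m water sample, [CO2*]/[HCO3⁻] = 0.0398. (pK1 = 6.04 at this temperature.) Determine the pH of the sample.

pH = 7.44

From K1 = [H⁺][HCO3⁻]/[CO2*]:  pH = pK1 − log₁₀([CO2*]/[HCO3⁻])
log₁₀(0.0398) = -1.400
pH = 6.04 − (-1.400) = 7.44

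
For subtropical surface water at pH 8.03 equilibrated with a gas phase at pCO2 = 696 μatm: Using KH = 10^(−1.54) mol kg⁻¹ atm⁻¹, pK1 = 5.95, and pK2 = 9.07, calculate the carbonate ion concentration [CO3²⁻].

[CO3²⁻] = 0.220 mmol/kg

[CO2*] = KH · pCO2 = 10^(−1.54) × 696×10^-6 = 2.007×10^-5 mol/kg
α₀ = 1/(1 + K1/[H⁺] + K1K2/[H⁺]²) = 1/(1 + 10^+2.08 + 10^+1.04) = 0.007565
DIC = [CO2*]/α₀ = 2.007×10^-5 / 0.007565 = 2.653 mmol/kg
[CO3²⁻] = α₂·DIC; α₂ = 0.08295, so [CO3²⁻] = 0.08295 × 2.653 = 0.220 mmol/kg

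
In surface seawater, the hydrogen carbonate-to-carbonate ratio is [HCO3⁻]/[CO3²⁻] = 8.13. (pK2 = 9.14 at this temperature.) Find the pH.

From K2 = [H⁺][CO3²⁻]/[HCO3⁻]:  pH = pK2 − log₁₀([HCO3⁻]/[CO3²⁻])
log₁₀(8.13) = +0.910
pH = 9.14 − (+0.910) = 8.23

pH = 8.23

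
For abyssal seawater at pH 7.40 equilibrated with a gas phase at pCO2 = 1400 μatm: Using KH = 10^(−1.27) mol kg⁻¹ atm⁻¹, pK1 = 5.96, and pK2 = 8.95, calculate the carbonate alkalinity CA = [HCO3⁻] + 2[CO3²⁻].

[CO2*] = KH · pCO2 = 10^(−1.27) × 1400×10^-6 = 7.518×10^-5 mol/kg
α₀ = 1/(1 + K1/[H⁺] + K1K2/[H⁺]²) = 1/(1 + 10^+1.44 + 10^-0.11) = 0.03411
DIC = [CO2*]/α₀ = 7.518×10^-5 / 0.03411 = 2.204 mmol/kg
CA = (α₁ + 2α₂)·DIC = (0.9394 + 2×0.02648) × 2.204 = 2.19 mmol/kg

CA = 2.19 mmol/kg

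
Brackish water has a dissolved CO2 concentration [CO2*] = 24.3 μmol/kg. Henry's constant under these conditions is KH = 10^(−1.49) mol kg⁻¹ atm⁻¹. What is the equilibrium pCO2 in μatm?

pCO2 = 751 μatm

KH = 10^(−1.49) = 3.236×10^-2 mol kg⁻¹ atm⁻¹
pCO2 = [CO2*]/KH = 24.3×10^-6 / 3.236×10^-2 = 7.51×10^-4 atm = 751 μatm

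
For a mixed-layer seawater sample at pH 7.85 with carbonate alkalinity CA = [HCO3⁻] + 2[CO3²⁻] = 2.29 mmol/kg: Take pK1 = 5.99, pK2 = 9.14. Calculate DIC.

CA = [HCO3⁻] + 2[CO3²⁻] = (α₁ + 2α₂)·DIC
At pH 7.85: [H⁺]/K1 = 10^-1.86 = 0.013804, K2/[H⁺] = 10^-1.29 = 0.051286
α₁ = 1/(1 + 0.013804 + 0.051286) = 1/1.0651 = 0.9389; α₂ = α₁·K2/[H⁺] = 0.04815
α₁ + 2α₂ = 1.0352
DIC = CA / (α₁ + 2α₂) = 2.29 / 1.0352 = 2.21 mmol/kg

DIC = 2.21 mmol/kg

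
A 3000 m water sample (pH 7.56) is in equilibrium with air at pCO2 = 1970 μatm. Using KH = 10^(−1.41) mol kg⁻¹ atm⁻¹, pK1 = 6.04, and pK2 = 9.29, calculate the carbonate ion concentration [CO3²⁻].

[CO3²⁻] = 0.0473 mmol/kg

[CO2*] = KH · pCO2 = 10^(−1.41) × 1970×10^-6 = 7.664×10^-5 mol/kg
α₀ = 1/(1 + K1/[H⁺] + K1K2/[H⁺]²) = 1/(1 + 10^+1.52 + 10^-0.21) = 0.02879
DIC = [CO2*]/α₀ = 7.664×10^-5 / 0.02879 = 2.662 mmol/kg
[CO3²⁻] = α₂·DIC; α₂ = 0.01775, so [CO3²⁻] = 0.01775 × 2.662 = 0.0473 mmol/kg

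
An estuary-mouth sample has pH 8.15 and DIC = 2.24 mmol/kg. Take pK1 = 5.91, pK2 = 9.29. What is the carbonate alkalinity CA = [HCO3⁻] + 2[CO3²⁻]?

CA = 2.38 mmol/kg

CA = [HCO3⁻] + 2[CO3²⁻] = (α₁ + 2α₂)·DIC
At pH 8.15: [H⁺]/K1 = 10^-2.24 = 0.0057544, K2/[H⁺] = 10^-1.14 = 0.072444
α₁ = 1/(1 + 0.0057544 + 0.072444) = 1/1.0782 = 0.9275; α₂ = α₁·K2/[H⁺] = 0.06719
α₁ + 2α₂ = 1.0619
CA = 1.0619 × 2.24 = 2.38 mmol/kg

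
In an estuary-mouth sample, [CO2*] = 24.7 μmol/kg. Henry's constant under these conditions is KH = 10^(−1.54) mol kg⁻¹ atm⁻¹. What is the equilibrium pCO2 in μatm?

KH = 10^(−1.54) = 2.884×10^-2 mol kg⁻¹ atm⁻¹
pCO2 = [CO2*]/KH = 24.7×10^-6 / 2.884×10^-2 = 8.56×10^-4 atm = 856 μatm

pCO2 = 856 μatm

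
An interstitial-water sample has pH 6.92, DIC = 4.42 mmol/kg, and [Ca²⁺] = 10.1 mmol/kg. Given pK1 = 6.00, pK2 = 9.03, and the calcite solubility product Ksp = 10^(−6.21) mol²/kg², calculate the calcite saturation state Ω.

Ω = 0.498

α₂ = 1 / (1 + [H⁺]/K2 + [H⁺]²/(K1K2)) = 1 / (1 + 10^+2.11 + 10^+1.19)
   = 1 / (1 + 128.82 + 15.488) = 1/145.31 = 0.006882
[CO3²⁻] = α₂ × DIC = 0.006882 × 4.42 = 0.03042 mmol/kg
Ksp = 10^(−6.21) = 6.166×10^-7
Ω = [Ca²⁺][CO3²⁻]/Ksp = (10.1×10^-3)(3.042×10^-5) / 6.166×10^-7 = 0.498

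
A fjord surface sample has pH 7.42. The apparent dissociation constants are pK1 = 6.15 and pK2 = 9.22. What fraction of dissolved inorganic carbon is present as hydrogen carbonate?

α₁ = 1 / (1 + [H⁺]/K1 + K2/[H⁺]) = 1 / (1 + 10^-1.27 + 10^-1.80)
   = 1 / (1 + 0.053703 + 0.015849) = 1/1.0696 = 0.9350

α₁ = 0.935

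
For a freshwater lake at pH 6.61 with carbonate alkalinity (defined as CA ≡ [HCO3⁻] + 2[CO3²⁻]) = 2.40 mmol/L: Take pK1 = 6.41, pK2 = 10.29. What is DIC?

CA = [HCO3⁻] + 2[CO3²⁻] = (α₁ + 2α₂)·DIC
At pH 6.61: [H⁺]/K1 = 10^-0.20 = 0.63096, K2/[H⁺] = 10^-3.68 = 0.00020893
α₁ = 1/(1 + 0.63096 + 0.00020893) = 1/1.6312 = 0.6131; α₂ = α₁·K2/[H⁺] = 0.0001281
α₁ + 2α₂ = 0.6133
DIC = CA / (α₁ + 2α₂) = 2.40 / 0.6133 = 3.91 mmol/L

DIC = 3.91 mmol/L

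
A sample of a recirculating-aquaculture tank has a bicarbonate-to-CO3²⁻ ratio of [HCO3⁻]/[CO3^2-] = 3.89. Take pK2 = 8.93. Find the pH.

From K2 = [H⁺][CO3^2-]/[HCO3⁻]:  pH = pK2 − log₁₀([HCO3⁻]/[CO3^2-])
log₁₀(3.89) = +0.590
pH = 8.93 − (+0.590) = 8.34

pH = 8.34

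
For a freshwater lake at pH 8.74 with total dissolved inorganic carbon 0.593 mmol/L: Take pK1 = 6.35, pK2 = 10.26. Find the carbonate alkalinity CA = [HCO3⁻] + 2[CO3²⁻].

CA = 0.608 mmol/L

CA = [HCO3⁻] + 2[CO3²⁻] = (α₁ + 2α₂)·DIC
At pH 8.74: [H⁺]/K1 = 10^-2.39 = 0.0040738, K2/[H⁺] = 10^-1.52 = 0.030200
α₁ = 1/(1 + 0.0040738 + 0.030200) = 1/1.0343 = 0.9669; α₂ = α₁·K2/[H⁺] = 0.02920
α₁ + 2α₂ = 1.0253
CA = 1.0253 × 0.593 = 0.608 mmol/L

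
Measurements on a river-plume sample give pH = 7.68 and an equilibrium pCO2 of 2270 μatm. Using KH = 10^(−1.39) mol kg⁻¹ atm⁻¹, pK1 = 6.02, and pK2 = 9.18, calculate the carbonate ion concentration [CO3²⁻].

[CO2*] = KH · pCO2 = 10^(−1.39) × 2270×10^-6 = 9.248×10^-5 mol/kg
α₀ = 1/(1 + K1/[H⁺] + K1K2/[H⁺]²) = 1/(1 + 10^+1.66 + 10^+0.16) = 0.02077
DIC = [CO2*]/α₀ = 9.248×10^-5 / 0.02077 = 4.453 mmol/kg
[CO3²⁻] = α₂·DIC; α₂ = 0.03002, so [CO3²⁻] = 0.03002 × 4.453 = 0.134 mmol/kg

[CO3²⁻] = 0.134 mmol/kg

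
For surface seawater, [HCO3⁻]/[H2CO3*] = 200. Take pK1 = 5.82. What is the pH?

From K1 = [H⁺][HCO3⁻]/[H2CO3*]:  pH = pK1 + log₁₀([HCO3⁻]/[H2CO3*])
log₁₀(200) = +2.301
pH = 5.82 + (+2.301) = 8.12

pH = 8.12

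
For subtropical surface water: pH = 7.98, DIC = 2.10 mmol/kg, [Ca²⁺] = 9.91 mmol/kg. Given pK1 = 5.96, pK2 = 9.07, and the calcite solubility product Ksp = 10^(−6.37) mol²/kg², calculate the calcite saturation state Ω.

Ω = 3.64

α₂ = 1 / (1 + [H⁺]/K2 + [H⁺]²/(K1K2)) = 1 / (1 + 10^+1.09 + 10^-0.93)
   = 1 / (1 + 12.303 + 0.11749) = 1/13.420 = 0.07451
[CO3²⁻] = α₂ × DIC = 0.07451 × 2.10 = 0.1565 mmol/kg
Ksp = 10^(−6.37) = 4.266×10^-7
Ω = [Ca²⁺][CO3²⁻]/Ksp = (9.91×10^-3)(1.565×10^-4) / 4.266×10^-7 = 3.64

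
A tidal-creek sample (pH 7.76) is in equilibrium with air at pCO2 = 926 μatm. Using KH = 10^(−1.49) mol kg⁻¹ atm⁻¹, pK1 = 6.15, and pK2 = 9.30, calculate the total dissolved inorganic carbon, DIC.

DIC = 1.29 mmol/kg

[CO2*] = KH · pCO2 = 10^(−1.49) × 926×10^-6 = 2.996×10^-5 mol/kg
α₀ = 1/(1 + K1/[H⁺] + K1K2/[H⁺]²) = 1/(1 + 10^+1.61 + 10^+0.07) = 0.02330
DIC = [CO2*]/α₀ = 2.996×10^-5 / 0.02330 = 1.29 mmol/kg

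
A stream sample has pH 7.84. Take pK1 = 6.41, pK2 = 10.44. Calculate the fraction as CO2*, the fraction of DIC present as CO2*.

α₀ = 0.0357

α₀ = 1 / (1 + K1/[H⁺] + K1K2/[H⁺]²) = 1 / (1 + 10^+1.43 + 10^-1.17)
   = 1 / (1 + 26.915 + 0.067608) = 1/27.983 = 0.03574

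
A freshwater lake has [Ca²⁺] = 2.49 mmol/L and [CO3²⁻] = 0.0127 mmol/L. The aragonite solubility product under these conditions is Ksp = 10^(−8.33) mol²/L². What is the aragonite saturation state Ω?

Ω = 6.76

Ksp = 10^(−8.33) = 4.677×10^-9
Ω = [Ca²⁺][CO3²⁻]/Ksp = (2.49×10^-3)(0.0127×10^-3) / 4.677×10^-9 = 6.76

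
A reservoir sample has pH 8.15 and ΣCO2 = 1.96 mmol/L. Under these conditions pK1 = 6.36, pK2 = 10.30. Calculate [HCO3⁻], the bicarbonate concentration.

α₁ = 1 / (1 + [H⁺]/K1 + K2/[H⁺]) = 1 / (1 + 10^-1.79 + 10^-2.15)
   = 1 / (1 + 0.016218 + 0.0070795) = 1/1.0233 = 0.9772
[HCO3⁻] = α₁ × DIC = 0.9772 × 1.96 = 1.92 mmol/L

[HCO3⁻] = 1.92 mmol/L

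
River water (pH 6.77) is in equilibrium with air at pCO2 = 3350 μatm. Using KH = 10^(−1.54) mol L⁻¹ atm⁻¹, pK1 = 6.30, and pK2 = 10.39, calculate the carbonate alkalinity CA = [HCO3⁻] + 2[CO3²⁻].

CA = 0.285 mmol/L

[CO2*] = KH · pCO2 = 10^(−1.54) × 3350×10^-6 = 9.662×10^-5 mol/L
α₀ = 1/(1 + K1/[H⁺] + K1K2/[H⁺]²) = 1/(1 + 10^+0.47 + 10^-3.15) = 0.2530
DIC = [CO2*]/α₀ = 9.662×10^-5 / 0.2530 = 0.3818 mmol/L
CA = (α₁ + 2α₂)·DIC = (0.7468 + 2×0.0001791) × 0.3818 = 0.285 mmol/L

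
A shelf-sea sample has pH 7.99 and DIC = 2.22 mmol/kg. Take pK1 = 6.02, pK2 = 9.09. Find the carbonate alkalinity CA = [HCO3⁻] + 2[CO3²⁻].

CA = 2.36 mmol/kg

CA = [HCO3⁻] + 2[CO3²⁻] = (α₁ + 2α₂)·DIC
At pH 7.99: [H⁺]/K1 = 10^-1.97 = 0.010715, K2/[H⁺] = 10^-1.10 = 0.079433
α₁ = 1/(1 + 0.010715 + 0.079433) = 1/1.0901 = 0.9173; α₂ = α₁·K2/[H⁺] = 0.07286
α₁ + 2α₂ = 1.0630
CA = 1.0630 × 2.22 = 2.36 mmol/kg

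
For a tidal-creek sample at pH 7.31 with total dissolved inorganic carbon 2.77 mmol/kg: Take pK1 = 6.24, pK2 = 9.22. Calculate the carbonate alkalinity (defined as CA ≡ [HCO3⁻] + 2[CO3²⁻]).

CA = 2.59 mmol/kg

CA = [HCO3⁻] + 2[CO3²⁻] = (α₁ + 2α₂)·DIC
At pH 7.31: [H⁺]/K1 = 10^-1.07 = 0.085114, K2/[H⁺] = 10^-1.91 = 0.012303
α₁ = 1/(1 + 0.085114 + 0.012303) = 1/1.0974 = 0.9112; α₂ = α₁·K2/[H⁺] = 0.01121
α₁ + 2α₂ = 0.9337
CA = 0.9337 × 2.77 = 2.59 mmol/kg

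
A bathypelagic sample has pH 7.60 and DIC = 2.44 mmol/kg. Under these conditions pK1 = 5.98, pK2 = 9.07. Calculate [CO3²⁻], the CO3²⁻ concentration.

[CO3²⁻] = 0.0782 mmol/kg

α₂ = 1 / (1 + [H⁺]/K2 + [H⁺]²/(K1K2)) = 1 / (1 + 10^+1.47 + 10^-0.15)
   = 1 / (1 + 29.512 + 0.70795) = 1/31.220 = 0.03203
[CO3²⁻] = α₂ × DIC = 0.03203 × 2.44 = 0.0782 mmol/kg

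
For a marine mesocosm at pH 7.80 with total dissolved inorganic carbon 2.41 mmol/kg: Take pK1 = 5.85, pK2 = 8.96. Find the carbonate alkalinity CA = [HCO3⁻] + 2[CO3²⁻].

CA = [HCO3⁻] + 2[CO3²⁻] = (α₁ + 2α₂)·DIC
At pH 7.80: [H⁺]/K1 = 10^-1.95 = 0.011220, K2/[H⁺] = 10^-1.16 = 0.069183
α₁ = 1/(1 + 0.011220 + 0.069183) = 1/1.0804 = 0.9256; α₂ = α₁·K2/[H⁺] = 0.06403
α₁ + 2α₂ = 1.0536
CA = 1.0536 × 2.41 = 2.54 mmol/kg

CA = 2.54 mmol/kg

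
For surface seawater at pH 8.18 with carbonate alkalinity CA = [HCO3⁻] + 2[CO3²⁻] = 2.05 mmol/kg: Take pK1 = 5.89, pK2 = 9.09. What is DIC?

CA = [HCO3⁻] + 2[CO3²⁻] = (α₁ + 2α₂)·DIC
At pH 8.18: [H⁺]/K1 = 10^-2.29 = 0.0051286, K2/[H⁺] = 10^-0.91 = 0.12303
α₁ = 1/(1 + 0.0051286 + 0.12303) = 1/1.1282 = 0.8864; α₂ = α₁·K2/[H⁺] = 0.1091
α₁ + 2α₂ = 1.1045
DIC = CA / (α₁ + 2α₂) = 2.05 / 1.1045 = 1.86 mmol/kg

DIC = 1.86 mmol/kg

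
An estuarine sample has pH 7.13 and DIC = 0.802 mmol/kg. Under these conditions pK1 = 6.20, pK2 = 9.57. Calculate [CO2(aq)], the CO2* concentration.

[CO2*] = 0.0840 mmol/kg

α₀ = 1 / (1 + K1/[H⁺] + K1K2/[H⁺]²) = 1 / (1 + 10^+0.93 + 10^-1.51)
   = 1 / (1 + 8.5114 + 0.030903) = 1/9.5423 = 0.1048
[CO2*] = α₀ × DIC = 0.1048 × 0.802 = 0.0840 mmol/kg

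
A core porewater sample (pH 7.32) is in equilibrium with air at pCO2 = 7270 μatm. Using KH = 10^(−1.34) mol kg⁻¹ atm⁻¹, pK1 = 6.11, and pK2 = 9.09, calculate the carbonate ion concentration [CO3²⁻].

[CO2*] = KH · pCO2 = 10^(−1.34) × 7270×10^-6 = 3.323×10^-4 mol/kg
α₀ = 1/(1 + K1/[H⁺] + K1K2/[H⁺]²) = 1/(1 + 10^+1.21 + 10^-0.56) = 0.05716
DIC = [CO2*]/α₀ = 3.323×10^-4 / 0.05716 = 5.813 mmol/kg
[CO3²⁻] = α₂·DIC; α₂ = 0.01574, so [CO3²⁻] = 0.01574 × 5.813 = 0.0915 mmol/kg

[CO3²⁻] = 0.0915 mmol/kg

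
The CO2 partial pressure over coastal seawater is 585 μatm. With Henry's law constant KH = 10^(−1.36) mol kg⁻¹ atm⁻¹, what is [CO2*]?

[CO2*] = 25.5 μmol/kg

KH = 10^(−1.36) = 4.365×10^-2 mol kg⁻¹ atm⁻¹
[CO2*] = KH · pCO2 = 4.365×10^-2 × 585×10^-6 atm = 2.55×10^-5 mol/kg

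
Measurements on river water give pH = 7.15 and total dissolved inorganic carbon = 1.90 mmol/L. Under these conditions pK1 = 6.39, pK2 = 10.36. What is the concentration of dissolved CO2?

α₀ = 1 / (1 + K1/[H⁺] + K1K2/[H⁺]²) = 1 / (1 + 10^+0.76 + 10^-2.45)
   = 1 / (1 + 5.7544 + 0.0035481) = 1/6.7579 = 0.1480
[CO2*] = α₀ × DIC = 0.1480 × 1.90 = 0.281 mmol/L

[CO2*] = 0.281 mmol/L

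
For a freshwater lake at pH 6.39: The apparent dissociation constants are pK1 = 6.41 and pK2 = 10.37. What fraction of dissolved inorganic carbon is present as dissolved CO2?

α₀ = 1 / (1 + K1/[H⁺] + K1K2/[H⁺]²) = 1 / (1 + 10^-0.02 + 10^-4.00)
   = 1 / (1 + 0.95499 + 0.00010000) = 1/1.9551 = 0.5115

α₀ = 0.511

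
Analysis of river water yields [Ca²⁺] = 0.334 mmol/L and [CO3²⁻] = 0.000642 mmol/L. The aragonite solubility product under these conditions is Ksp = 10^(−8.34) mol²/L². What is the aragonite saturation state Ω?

Ω = 0.0469

Ksp = 10^(−8.34) = 4.571×10^-9
Ω = [Ca²⁺][CO3²⁻]/Ksp = (0.334×10^-3)(0.000642×10^-3) / 4.571×10^-9 = 0.0469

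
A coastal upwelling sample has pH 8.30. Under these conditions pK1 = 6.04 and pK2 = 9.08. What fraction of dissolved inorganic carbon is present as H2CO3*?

α₀ = 1 / (1 + K1/[H⁺] + K1K2/[H⁺]²) = 1 / (1 + 10^+2.26 + 10^+1.48)
   = 1 / (1 + 181.97 + 30.200) = 1/213.17 = 0.004691

α₀ = 0.00469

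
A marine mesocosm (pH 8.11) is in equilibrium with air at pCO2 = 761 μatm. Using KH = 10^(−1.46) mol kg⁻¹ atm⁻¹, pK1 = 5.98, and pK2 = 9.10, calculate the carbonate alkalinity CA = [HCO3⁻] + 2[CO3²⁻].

[CO2*] = KH · pCO2 = 10^(−1.46) × 761×10^-6 = 2.639×10^-5 mol/kg
α₀ = 1/(1 + K1/[H⁺] + K1K2/[H⁺]²) = 1/(1 + 10^+2.13 + 10^+1.14) = 0.006680
DIC = [CO2*]/α₀ = 2.639×10^-5 / 0.006680 = 3.950 mmol/kg
CA = (α₁ + 2α₂)·DIC = (0.9011 + 2×0.09221) × 3.950 = 4.29 mmol/kg

CA = 4.29 mmol/kg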